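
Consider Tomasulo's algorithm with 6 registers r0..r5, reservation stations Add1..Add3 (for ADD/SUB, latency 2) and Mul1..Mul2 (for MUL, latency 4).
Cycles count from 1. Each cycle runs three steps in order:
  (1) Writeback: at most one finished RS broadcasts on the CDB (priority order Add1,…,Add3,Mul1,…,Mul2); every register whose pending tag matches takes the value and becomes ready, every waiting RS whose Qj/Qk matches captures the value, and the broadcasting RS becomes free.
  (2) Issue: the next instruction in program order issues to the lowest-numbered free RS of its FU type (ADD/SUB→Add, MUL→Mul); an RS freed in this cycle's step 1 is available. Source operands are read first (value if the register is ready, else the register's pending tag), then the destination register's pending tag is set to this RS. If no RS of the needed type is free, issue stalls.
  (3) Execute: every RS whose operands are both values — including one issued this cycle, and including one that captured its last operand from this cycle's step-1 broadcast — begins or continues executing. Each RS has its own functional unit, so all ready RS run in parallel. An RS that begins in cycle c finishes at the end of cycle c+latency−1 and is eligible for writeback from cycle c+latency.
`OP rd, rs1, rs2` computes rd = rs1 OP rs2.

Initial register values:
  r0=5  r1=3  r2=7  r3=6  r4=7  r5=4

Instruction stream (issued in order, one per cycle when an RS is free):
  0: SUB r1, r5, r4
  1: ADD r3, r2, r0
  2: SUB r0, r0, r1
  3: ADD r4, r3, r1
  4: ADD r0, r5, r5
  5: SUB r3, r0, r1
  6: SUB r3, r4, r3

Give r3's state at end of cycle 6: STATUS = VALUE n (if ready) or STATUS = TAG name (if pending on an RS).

c1: issue SUB r1<-Add1 | r0:5,r1:Add1,r2:7,r3:6,r4:7,r5:4
c2: issue ADD r3<-Add2 | r0:5,r1:Add1,r2:7,r3:Add2,r4:7,r5:4
c3: CDB Add1=-3; issue SUB r0<-Add1 | r0:Add1,r1:-3,r2:7,r3:Add2,r4:7,r5:4
c4: CDB Add2=12; issue ADD r4<-Add2 | r0:Add1,r1:-3,r2:7,r3:12,r4:Add2,r5:4
c5: CDB Add1=8; issue ADD r0<-Add1 | r0:Add1,r1:-3,r2:7,r3:12,r4:Add2,r5:4
c6: CDB Add2=9; issue SUB r3<-Add2 | r0:Add1,r1:-3,r2:7,r3:Add2,r4:9,r5:4

STATUS = TAG Add2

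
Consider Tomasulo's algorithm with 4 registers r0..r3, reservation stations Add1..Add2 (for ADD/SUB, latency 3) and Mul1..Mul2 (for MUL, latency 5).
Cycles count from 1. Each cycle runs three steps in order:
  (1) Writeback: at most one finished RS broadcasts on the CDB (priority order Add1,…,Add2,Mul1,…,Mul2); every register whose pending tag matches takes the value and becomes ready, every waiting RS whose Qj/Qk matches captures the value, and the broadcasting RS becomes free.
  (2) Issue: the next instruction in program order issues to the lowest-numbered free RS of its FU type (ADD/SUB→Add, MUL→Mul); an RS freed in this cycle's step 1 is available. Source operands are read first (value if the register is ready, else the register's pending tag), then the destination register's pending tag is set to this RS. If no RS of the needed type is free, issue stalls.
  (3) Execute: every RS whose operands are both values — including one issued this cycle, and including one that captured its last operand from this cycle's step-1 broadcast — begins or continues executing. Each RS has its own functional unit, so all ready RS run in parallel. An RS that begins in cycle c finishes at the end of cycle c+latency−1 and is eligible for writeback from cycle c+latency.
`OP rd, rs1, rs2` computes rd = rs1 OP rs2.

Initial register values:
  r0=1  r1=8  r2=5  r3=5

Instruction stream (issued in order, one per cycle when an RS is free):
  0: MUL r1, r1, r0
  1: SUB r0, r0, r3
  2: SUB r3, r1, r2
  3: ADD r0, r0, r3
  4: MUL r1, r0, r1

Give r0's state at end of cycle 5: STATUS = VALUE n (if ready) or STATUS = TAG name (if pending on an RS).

cycle 1: issue MUL r1<-Mul1 // r0:1,r1:Mul1,r2:5,r3:5
cycle 2: issue SUB r0<-Add1 // r0:Add1,r1:Mul1,r2:5,r3:5
cycle 3: issue SUB r3<-Add2 // r0:Add1,r1:Mul1,r2:5,r3:Add2
cycle 4: stall // r0:Add1,r1:Mul1,r2:5,r3:Add2
cycle 5: CDB Add1=-4; issue ADD r0<-Add1 // r0:Add1,r1:Mul1,r2:5,r3:Add2

STATUS = TAG Add1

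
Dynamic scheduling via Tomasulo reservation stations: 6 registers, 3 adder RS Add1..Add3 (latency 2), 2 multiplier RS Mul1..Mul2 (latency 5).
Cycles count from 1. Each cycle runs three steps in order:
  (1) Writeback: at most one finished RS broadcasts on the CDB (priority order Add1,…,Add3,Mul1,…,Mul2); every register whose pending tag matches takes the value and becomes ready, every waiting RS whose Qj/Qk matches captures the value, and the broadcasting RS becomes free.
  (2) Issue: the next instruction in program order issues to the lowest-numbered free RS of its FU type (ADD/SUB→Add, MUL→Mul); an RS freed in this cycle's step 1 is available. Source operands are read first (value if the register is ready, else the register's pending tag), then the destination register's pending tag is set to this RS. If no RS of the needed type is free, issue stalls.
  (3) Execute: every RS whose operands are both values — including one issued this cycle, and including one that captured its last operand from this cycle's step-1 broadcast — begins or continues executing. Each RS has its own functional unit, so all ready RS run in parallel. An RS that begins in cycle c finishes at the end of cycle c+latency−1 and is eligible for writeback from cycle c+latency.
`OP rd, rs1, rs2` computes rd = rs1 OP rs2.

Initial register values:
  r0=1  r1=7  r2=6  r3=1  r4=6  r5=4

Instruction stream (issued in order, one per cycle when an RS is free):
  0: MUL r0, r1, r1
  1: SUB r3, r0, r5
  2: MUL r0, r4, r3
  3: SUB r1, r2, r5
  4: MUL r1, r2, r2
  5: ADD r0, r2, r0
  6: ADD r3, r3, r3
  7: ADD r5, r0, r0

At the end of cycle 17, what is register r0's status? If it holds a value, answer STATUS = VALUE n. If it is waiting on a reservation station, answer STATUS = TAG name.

cycle 1: issue MUL r0<-Mul1 // r0:Mul1,r1:7,r2:6,r3:1,r4:6,r5:4
cycle 2: issue SUB r3<-Add1 // r0:Mul1,r1:7,r2:6,r3:Add1,r4:6,r5:4
cycle 3: issue MUL r0<-Mul2 // r0:Mul2,r1:7,r2:6,r3:Add1,r4:6,r5:4
cycle 4: issue SUB r1<-Add2 // r0:Mul2,r1:Add2,r2:6,r3:Add1,r4:6,r5:4
cycle 5: stall // r0:Mul2,r1:Add2,r2:6,r3:Add1,r4:6,r5:4
cycle 6: CDB Add2=2; stall // r0:Mul2,r1:2,r2:6,r3:Add1,r4:6,r5:4
cycle 7: CDB Mul1=49; issue MUL r1<-Mul1 // r0:Mul2,r1:Mul1,r2:6,r3:Add1,r4:6,r5:4
cycle 8: issue ADD r0<-Add2 // r0:Add2,r1:Mul1,r2:6,r3:Add1,r4:6,r5:4
cycle 9: CDB Add1=45; issue ADD r3<-Add1 // r0:Add2,r1:Mul1,r2:6,r3:Add1,r4:6,r5:4
cycle 10: issue ADD r5<-Add3 // r0:Add2,r1:Mul1,r2:6,r3:Add1,r4:6,r5:Add3
cycle 11: CDB Add1=90 // r0:Add2,r1:Mul1,r2:6,r3:90,r4:6,r5:Add3
cycle 12: CDB Mul1=36 // r0:Add2,r1:36,r2:6,r3:90,r4:6,r5:Add3
cycle 13: - // r0:Add2,r1:36,r2:6,r3:90,r4:6,r5:Add3
cycle 14: CDB Mul2=270 // r0:Add2,r1:36,r2:6,r3:90,r4:6,r5:Add3
cycle 15: - // r0:Add2,r1:36,r2:6,r3:90,r4:6,r5:Add3
cycle 16: CDB Add2=276 // r0:276,r1:36,r2:6,r3:90,r4:6,r5:Add3
cycle 17: - // r0:276,r1:36,r2:6,r3:90,r4:6,r5:Add3

STATUS = VALUE 276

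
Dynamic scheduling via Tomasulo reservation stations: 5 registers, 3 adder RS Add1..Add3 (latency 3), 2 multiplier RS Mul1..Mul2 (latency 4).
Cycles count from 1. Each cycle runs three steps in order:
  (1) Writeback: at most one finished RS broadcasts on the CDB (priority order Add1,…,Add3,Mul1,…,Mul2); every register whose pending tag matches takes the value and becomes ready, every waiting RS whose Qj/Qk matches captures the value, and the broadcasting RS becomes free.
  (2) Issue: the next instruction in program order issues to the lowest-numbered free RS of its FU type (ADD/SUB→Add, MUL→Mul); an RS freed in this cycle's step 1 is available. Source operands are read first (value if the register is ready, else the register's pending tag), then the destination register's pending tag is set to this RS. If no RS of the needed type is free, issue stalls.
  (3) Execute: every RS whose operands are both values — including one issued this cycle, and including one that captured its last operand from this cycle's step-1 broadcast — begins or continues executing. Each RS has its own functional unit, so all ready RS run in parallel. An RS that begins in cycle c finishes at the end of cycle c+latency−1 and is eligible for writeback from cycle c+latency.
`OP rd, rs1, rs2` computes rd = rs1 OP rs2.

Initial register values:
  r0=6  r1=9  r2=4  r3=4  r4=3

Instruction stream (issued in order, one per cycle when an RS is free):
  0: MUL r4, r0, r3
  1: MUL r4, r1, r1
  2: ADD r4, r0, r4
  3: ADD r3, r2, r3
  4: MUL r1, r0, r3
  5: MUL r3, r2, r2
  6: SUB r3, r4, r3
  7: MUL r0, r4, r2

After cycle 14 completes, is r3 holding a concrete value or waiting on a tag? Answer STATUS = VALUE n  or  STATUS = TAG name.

cycle 1: issue MUL r4<-Mul1 // r0:6,r1:9,r2:4,r3:4,r4:Mul1
cycle 2: issue MUL r4<-Mul2 // r0:6,r1:9,r2:4,r3:4,r4:Mul2
cycle 3: issue ADD r4<-Add1 // r0:6,r1:9,r2:4,r3:4,r4:Add1
cycle 4: issue ADD r3<-Add2 // r0:6,r1:9,r2:4,r3:Add2,r4:Add1
cycle 5: CDB Mul1=24; issue MUL r1<-Mul1 // r0:6,r1:Mul1,r2:4,r3:Add2,r4:Add1
cycle 6: CDB Mul2=81; issue MUL r3<-Mul2 // r0:6,r1:Mul1,r2:4,r3:Mul2,r4:Add1
cycle 7: CDB Add2=8; issue SUB r3<-Add2 // r0:6,r1:Mul1,r2:4,r3:Add2,r4:Add1
cycle 8: stall // r0:6,r1:Mul1,r2:4,r3:Add2,r4:Add1
cycle 9: CDB Add1=87; stall // r0:6,r1:Mul1,r2:4,r3:Add2,r4:87
cycle 10: CDB Mul2=16; issue MUL r0<-Mul2 // r0:Mul2,r1:Mul1,r2:4,r3:Add2,r4:87
cycle 11: CDB Mul1=48 // r0:Mul2,r1:48,r2:4,r3:Add2,r4:87
cycle 12: - // r0:Mul2,r1:48,r2:4,r3:Add2,r4:87
cycle 13: CDB Add2=71 // r0:Mul2,r1:48,r2:4,r3:71,r4:87
cycle 14: CDB Mul2=348 // r0:348,r1:48,r2:4,r3:71,r4:87

STATUS = VALUE 71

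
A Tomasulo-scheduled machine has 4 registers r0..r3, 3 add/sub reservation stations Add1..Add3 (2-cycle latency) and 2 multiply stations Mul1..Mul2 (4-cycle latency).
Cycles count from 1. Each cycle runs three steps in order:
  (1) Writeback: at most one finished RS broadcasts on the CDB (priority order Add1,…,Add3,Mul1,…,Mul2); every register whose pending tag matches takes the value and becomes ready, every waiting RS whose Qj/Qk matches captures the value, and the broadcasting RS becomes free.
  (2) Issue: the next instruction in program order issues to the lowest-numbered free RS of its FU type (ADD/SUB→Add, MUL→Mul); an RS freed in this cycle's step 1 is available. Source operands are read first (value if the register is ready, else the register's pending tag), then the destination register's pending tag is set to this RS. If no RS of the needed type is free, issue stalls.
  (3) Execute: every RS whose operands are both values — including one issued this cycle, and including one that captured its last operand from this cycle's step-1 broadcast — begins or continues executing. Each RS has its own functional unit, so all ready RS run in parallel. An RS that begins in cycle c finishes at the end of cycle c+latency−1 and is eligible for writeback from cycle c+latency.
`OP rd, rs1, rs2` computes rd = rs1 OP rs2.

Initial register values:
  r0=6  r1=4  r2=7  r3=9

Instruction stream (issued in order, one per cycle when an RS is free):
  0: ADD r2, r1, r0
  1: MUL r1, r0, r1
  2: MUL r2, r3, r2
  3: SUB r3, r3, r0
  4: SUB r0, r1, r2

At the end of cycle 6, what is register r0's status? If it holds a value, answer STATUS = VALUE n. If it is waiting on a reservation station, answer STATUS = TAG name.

  c1: issue ADD r2<-Add1  regs: r0:6,r1:4,r2:Add1,r3:9
  c2: issue MUL r1<-Mul1  regs: r0:6,r1:Mul1,r2:Add1,r3:9
  c3: CDB Add1=10; issue MUL r2<-Mul2  regs: r0:6,r1:Mul1,r2:Mul2,r3:9
  c4: issue SUB r3<-Add1  regs: r0:6,r1:Mul1,r2:Mul2,r3:Add1
  c5: issue SUB r0<-Add2  regs: r0:Add2,r1:Mul1,r2:Mul2,r3:Add1
  c6: CDB Add1=3  regs: r0:Add2,r1:Mul1,r2:Mul2,r3:3

STATUS = TAG Add2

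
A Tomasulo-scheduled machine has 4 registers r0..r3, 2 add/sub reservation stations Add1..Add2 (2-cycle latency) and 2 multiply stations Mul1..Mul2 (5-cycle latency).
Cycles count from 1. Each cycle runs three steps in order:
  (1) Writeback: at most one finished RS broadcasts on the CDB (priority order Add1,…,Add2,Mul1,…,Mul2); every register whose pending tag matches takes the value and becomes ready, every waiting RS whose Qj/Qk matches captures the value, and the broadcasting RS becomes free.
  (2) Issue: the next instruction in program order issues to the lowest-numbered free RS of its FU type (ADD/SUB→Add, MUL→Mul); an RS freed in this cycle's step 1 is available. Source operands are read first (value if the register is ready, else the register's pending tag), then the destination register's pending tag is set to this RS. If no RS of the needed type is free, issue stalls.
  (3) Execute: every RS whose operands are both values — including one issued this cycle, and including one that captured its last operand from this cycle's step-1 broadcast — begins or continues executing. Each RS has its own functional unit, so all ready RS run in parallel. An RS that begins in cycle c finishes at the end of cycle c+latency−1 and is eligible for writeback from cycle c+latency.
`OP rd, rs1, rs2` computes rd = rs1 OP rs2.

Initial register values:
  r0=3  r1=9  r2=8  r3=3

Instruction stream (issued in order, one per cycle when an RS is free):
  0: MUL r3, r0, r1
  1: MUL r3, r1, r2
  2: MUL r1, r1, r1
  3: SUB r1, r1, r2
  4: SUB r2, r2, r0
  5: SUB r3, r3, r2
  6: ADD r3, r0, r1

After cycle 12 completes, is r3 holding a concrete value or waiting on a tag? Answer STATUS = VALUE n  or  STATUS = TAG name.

STATUS = TAG Add2

c1: issue MUL r3<-Mul1 | r0:3,r1:9,r2:8,r3:Mul1
c2: issue MUL r3<-Mul2 | r0:3,r1:9,r2:8,r3:Mul2
c3: stall | r0:3,r1:9,r2:8,r3:Mul2
c4: stall | r0:3,r1:9,r2:8,r3:Mul2
c5: stall | r0:3,r1:9,r2:8,r3:Mul2
c6: CDB Mul1=27; issue MUL r1<-Mul1 | r0:3,r1:Mul1,r2:8,r3:Mul2
c7: CDB Mul2=72; issue SUB r1<-Add1 | r0:3,r1:Add1,r2:8,r3:72
c8: issue SUB r2<-Add2 | r0:3,r1:Add1,r2:Add2,r3:72
c9: stall | r0:3,r1:Add1,r2:Add2,r3:72
c10: CDB Add2=5; issue SUB r3<-Add2 | r0:3,r1:Add1,r2:5,r3:Add2
c11: CDB Mul1=81; stall | r0:3,r1:Add1,r2:5,r3:Add2
c12: CDB Add2=67; issue ADD r3<-Add2 | r0:3,r1:Add1,r2:5,r3:Add2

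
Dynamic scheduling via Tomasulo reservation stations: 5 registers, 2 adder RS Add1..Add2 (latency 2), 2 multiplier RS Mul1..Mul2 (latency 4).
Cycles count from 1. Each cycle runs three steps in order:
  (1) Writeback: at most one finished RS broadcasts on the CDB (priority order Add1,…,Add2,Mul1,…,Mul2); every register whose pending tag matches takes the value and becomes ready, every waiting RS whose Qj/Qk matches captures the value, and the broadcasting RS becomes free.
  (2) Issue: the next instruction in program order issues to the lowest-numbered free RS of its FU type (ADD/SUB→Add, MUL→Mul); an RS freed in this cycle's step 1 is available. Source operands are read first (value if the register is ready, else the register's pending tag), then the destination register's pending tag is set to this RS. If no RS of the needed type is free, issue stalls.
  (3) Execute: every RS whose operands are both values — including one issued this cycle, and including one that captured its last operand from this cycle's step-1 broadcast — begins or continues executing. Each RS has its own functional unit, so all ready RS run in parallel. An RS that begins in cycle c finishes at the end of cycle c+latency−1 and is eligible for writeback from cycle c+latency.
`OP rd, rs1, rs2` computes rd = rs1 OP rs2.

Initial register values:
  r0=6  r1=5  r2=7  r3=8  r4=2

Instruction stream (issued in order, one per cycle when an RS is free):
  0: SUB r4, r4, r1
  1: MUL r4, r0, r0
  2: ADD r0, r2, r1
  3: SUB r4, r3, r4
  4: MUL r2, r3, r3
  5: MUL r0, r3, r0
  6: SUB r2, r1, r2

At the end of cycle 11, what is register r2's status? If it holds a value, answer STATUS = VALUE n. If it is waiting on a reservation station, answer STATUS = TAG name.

  c1: issue SUB r4<-Add1  regs: r0:6,r1:5,r2:7,r3:8,r4:Add1
  c2: issue MUL r4<-Mul1  regs: r0:6,r1:5,r2:7,r3:8,r4:Mul1
  c3: CDB Add1=-3; issue ADD r0<-Add1  regs: r0:Add1,r1:5,r2:7,r3:8,r4:Mul1
  c4: issue SUB r4<-Add2  regs: r0:Add1,r1:5,r2:7,r3:8,r4:Add2
  c5: CDB Add1=12; issue MUL r2<-Mul2  regs: r0:12,r1:5,r2:Mul2,r3:8,r4:Add2
  c6: CDB Mul1=36; issue MUL r0<-Mul1  regs: r0:Mul1,r1:5,r2:Mul2,r3:8,r4:Add2
  c7: issue SUB r2<-Add1  regs: r0:Mul1,r1:5,r2:Add1,r3:8,r4:Add2
  c8: CDB Add2=-28  regs: r0:Mul1,r1:5,r2:Add1,r3:8,r4:-28
  c9: CDB Mul2=64  regs: r0:Mul1,r1:5,r2:Add1,r3:8,r4:-28
  c10: CDB Mul1=96  regs: r0:96,r1:5,r2:Add1,r3:8,r4:-28
  c11: CDB Add1=-59  regs: r0:96,r1:5,r2:-59,r3:8,r4:-28

STATUS = VALUE -59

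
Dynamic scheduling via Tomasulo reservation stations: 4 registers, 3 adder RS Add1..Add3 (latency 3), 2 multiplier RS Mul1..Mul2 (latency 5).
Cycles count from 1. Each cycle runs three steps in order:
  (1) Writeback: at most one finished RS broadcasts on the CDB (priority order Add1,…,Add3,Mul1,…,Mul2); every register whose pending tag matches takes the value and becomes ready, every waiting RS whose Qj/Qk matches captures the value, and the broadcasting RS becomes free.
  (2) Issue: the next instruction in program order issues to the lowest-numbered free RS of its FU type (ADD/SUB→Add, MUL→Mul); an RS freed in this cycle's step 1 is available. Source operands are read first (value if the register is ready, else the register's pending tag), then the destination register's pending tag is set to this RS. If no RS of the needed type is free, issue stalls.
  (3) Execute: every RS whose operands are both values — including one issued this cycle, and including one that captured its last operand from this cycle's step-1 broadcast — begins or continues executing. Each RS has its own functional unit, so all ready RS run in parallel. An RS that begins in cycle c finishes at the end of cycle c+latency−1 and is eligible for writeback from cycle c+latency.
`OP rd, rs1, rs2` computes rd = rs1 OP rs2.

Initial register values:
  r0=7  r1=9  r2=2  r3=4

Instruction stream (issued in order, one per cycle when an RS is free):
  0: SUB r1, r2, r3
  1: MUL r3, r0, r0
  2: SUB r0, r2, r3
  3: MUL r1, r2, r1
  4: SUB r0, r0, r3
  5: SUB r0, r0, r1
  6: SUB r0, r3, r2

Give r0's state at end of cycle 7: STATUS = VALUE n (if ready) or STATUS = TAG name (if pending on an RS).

STATUS = TAG Add3

c1: issue SUB r1<-Add1 | r0:7,r1:Add1,r2:2,r3:4
c2: issue MUL r3<-Mul1 | r0:7,r1:Add1,r2:2,r3:Mul1
c3: issue SUB r0<-Add2 | r0:Add2,r1:Add1,r2:2,r3:Mul1
c4: CDB Add1=-2; issue MUL r1<-Mul2 | r0:Add2,r1:Mul2,r2:2,r3:Mul1
c5: issue SUB r0<-Add1 | r0:Add1,r1:Mul2,r2:2,r3:Mul1
c6: issue SUB r0<-Add3 | r0:Add3,r1:Mul2,r2:2,r3:Mul1
c7: CDB Mul1=49; stall | r0:Add3,r1:Mul2,r2:2,r3:49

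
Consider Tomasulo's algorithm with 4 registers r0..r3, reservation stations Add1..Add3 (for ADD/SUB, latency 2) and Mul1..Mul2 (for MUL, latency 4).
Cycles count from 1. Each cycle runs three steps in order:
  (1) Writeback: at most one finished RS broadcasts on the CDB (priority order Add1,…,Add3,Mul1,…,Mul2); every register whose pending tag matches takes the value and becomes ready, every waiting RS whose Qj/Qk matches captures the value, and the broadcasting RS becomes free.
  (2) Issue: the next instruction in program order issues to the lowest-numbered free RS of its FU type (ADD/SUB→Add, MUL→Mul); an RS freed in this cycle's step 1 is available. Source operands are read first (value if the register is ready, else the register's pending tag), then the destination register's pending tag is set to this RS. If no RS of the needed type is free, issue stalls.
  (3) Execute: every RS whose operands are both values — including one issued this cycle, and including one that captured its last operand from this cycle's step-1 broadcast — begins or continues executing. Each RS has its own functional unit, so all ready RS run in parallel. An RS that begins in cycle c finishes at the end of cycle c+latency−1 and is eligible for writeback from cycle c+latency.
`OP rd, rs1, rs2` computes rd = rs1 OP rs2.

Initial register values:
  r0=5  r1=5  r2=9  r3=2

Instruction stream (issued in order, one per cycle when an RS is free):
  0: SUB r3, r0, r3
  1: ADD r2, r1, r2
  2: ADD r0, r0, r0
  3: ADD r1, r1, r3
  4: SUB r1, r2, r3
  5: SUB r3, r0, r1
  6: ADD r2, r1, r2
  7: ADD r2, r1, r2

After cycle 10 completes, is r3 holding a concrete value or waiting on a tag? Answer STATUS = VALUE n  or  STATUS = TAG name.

c1: issue SUB r3<-Add1 | r0:5,r1:5,r2:9,r3:Add1
c2: issue ADD r2<-Add2 | r0:5,r1:5,r2:Add2,r3:Add1
c3: CDB Add1=3; issue ADD r0<-Add1 | r0:Add1,r1:5,r2:Add2,r3:3
c4: CDB Add2=14; issue ADD r1<-Add2 | r0:Add1,r1:Add2,r2:14,r3:3
c5: CDB Add1=10; issue SUB r1<-Add1 | r0:10,r1:Add1,r2:14,r3:3
c6: CDB Add2=8; issue SUB r3<-Add2 | r0:10,r1:Add1,r2:14,r3:Add2
c7: CDB Add1=11; issue ADD r2<-Add1 | r0:10,r1:11,r2:Add1,r3:Add2
c8: issue ADD r2<-Add3 | r0:10,r1:11,r2:Add3,r3:Add2
c9: CDB Add1=25 | r0:10,r1:11,r2:Add3,r3:Add2
c10: CDB Add2=-1 | r0:10,r1:11,r2:Add3,r3:-1

STATUS = VALUE -1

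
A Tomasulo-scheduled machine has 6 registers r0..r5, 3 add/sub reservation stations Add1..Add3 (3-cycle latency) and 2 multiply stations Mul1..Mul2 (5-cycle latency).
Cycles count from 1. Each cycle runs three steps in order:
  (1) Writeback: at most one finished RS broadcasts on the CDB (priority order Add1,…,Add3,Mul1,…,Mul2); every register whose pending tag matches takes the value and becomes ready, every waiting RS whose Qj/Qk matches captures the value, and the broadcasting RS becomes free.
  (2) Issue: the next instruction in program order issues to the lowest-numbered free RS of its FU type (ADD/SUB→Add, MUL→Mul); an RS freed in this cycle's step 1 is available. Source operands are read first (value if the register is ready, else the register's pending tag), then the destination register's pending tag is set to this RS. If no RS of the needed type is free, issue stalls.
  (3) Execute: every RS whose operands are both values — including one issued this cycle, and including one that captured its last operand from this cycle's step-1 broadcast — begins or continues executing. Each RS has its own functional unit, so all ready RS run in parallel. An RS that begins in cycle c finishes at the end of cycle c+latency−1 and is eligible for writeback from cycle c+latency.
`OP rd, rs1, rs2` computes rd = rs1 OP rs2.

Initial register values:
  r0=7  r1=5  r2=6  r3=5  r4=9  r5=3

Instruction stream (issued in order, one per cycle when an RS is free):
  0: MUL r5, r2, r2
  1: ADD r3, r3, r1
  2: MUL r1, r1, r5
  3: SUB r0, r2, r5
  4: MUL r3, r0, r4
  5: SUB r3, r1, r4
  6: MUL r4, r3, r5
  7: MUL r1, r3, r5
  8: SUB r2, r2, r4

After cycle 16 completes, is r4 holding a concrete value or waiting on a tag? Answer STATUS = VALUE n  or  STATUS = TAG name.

STATUS = TAG Mul2

cycle 1: issue MUL r5<-Mul1 // r0:7,r1:5,r2:6,r3:5,r4:9,r5:Mul1
cycle 2: issue ADD r3<-Add1 // r0:7,r1:5,r2:6,r3:Add1,r4:9,r5:Mul1
cycle 3: issue MUL r1<-Mul2 // r0:7,r1:Mul2,r2:6,r3:Add1,r4:9,r5:Mul1
cycle 4: issue SUB r0<-Add2 // r0:Add2,r1:Mul2,r2:6,r3:Add1,r4:9,r5:Mul1
cycle 5: CDB Add1=10; stall // r0:Add2,r1:Mul2,r2:6,r3:10,r4:9,r5:Mul1
cycle 6: CDB Mul1=36; issue MUL r3<-Mul1 // r0:Add2,r1:Mul2,r2:6,r3:Mul1,r4:9,r5:36
cycle 7: issue SUB r3<-Add1 // r0:Add2,r1:Mul2,r2:6,r3:Add1,r4:9,r5:36
cycle 8: stall // r0:Add2,r1:Mul2,r2:6,r3:Add1,r4:9,r5:36
cycle 9: CDB Add2=-30; stall // r0:-30,r1:Mul2,r2:6,r3:Add1,r4:9,r5:36
cycle 10: stall // r0:-30,r1:Mul2,r2:6,r3:Add1,r4:9,r5:36
cycle 11: CDB Mul2=180; issue MUL r4<-Mul2 // r0:-30,r1:180,r2:6,r3:Add1,r4:Mul2,r5:36
cycle 12: stall // r0:-30,r1:180,r2:6,r3:Add1,r4:Mul2,r5:36
cycle 13: stall // r0:-30,r1:180,r2:6,r3:Add1,r4:Mul2,r5:36
cycle 14: CDB Add1=171; stall // r0:-30,r1:180,r2:6,r3:171,r4:Mul2,r5:36
cycle 15: CDB Mul1=-270; issue MUL r1<-Mul1 // r0:-30,r1:Mul1,r2:6,r3:171,r4:Mul2,r5:36
cycle 16: issue SUB r2<-Add1 // r0:-30,r1:Mul1,r2:Add1,r3:171,r4:Mul2,r5:36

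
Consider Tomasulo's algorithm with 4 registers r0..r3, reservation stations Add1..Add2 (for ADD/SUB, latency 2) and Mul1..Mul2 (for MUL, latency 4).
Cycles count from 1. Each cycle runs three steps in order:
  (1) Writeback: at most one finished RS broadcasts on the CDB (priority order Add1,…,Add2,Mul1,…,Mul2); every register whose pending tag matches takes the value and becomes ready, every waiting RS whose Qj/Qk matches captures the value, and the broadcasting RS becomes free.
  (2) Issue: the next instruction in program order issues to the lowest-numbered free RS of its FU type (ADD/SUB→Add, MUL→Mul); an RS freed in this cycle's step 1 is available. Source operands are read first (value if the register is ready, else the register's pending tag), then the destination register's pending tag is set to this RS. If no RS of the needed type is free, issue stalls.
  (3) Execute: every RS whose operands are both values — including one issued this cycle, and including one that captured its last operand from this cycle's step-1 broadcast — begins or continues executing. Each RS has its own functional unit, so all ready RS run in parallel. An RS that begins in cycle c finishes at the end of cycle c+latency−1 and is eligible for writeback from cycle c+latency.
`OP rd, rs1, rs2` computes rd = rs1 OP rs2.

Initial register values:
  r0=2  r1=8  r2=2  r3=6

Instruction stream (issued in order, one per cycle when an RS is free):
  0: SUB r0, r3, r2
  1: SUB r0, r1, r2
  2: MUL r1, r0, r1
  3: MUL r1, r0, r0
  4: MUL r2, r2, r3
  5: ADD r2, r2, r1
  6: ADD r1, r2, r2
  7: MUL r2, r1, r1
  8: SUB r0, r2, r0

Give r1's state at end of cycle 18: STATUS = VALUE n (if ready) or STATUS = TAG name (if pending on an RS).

STATUS = VALUE 96

  c1: issue SUB r0<-Add1  regs: r0:Add1,r1:8,r2:2,r3:6
  c2: issue SUB r0<-Add2  regs: r0:Add2,r1:8,r2:2,r3:6
  c3: CDB Add1=4; issue MUL r1<-Mul1  regs: r0:Add2,r1:Mul1,r2:2,r3:6
  c4: CDB Add2=6; issue MUL r1<-Mul2  regs: r0:6,r1:Mul2,r2:2,r3:6
  c5: stall  regs: r0:6,r1:Mul2,r2:2,r3:6
  c6: stall  regs: r0:6,r1:Mul2,r2:2,r3:6
  c7: stall  regs: r0:6,r1:Mul2,r2:2,r3:6
  c8: CDB Mul1=48; issue MUL r2<-Mul1  regs: r0:6,r1:Mul2,r2:Mul1,r3:6
  c9: CDB Mul2=36; issue ADD r2<-Add1  regs: r0:6,r1:36,r2:Add1,r3:6
  c10: issue ADD r1<-Add2  regs: r0:6,r1:Add2,r2:Add1,r3:6
  c11: issue MUL r2<-Mul2  regs: r0:6,r1:Add2,r2:Mul2,r3:6
  c12: CDB Mul1=12; stall  regs: r0:6,r1:Add2,r2:Mul2,r3:6
  c13: stall  regs: r0:6,r1:Add2,r2:Mul2,r3:6
  c14: CDB Add1=48; issue SUB r0<-Add1  regs: r0:Add1,r1:Add2,r2:Mul2,r3:6
  c15: -  regs: r0:Add1,r1:Add2,r2:Mul2,r3:6
  c16: CDB Add2=96  regs: r0:Add1,r1:96,r2:Mul2,r3:6
  c17: -  regs: r0:Add1,r1:96,r2:Mul2,r3:6
  c18: -  regs: r0:Add1,r1:96,r2:Mul2,r3:6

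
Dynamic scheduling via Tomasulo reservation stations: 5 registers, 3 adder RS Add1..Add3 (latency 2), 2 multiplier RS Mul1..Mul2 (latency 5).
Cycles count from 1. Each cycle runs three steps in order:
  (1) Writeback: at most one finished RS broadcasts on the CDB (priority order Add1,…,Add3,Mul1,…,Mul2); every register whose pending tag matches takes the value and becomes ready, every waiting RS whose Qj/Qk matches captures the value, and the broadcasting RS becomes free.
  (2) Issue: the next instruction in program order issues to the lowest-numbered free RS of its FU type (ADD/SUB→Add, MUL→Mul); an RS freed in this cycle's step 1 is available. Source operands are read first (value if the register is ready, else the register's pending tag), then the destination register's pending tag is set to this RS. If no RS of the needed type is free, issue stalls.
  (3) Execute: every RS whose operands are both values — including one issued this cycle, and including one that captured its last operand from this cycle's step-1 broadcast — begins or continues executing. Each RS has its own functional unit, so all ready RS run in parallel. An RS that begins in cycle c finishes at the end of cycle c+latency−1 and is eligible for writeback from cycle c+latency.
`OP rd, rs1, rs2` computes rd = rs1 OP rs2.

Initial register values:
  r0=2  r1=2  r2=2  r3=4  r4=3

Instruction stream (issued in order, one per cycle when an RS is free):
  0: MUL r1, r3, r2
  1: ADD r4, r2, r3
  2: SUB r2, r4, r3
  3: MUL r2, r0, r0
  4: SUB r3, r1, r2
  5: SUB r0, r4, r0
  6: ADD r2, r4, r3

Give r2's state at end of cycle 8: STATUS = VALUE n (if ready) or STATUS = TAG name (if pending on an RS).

c1: issue MUL r1<-Mul1 | r0:2,r1:Mul1,r2:2,r3:4,r4:3
c2: issue ADD r4<-Add1 | r0:2,r1:Mul1,r2:2,r3:4,r4:Add1
c3: issue SUB r2<-Add2 | r0:2,r1:Mul1,r2:Add2,r3:4,r4:Add1
c4: CDB Add1=6; issue MUL r2<-Mul2 | r0:2,r1:Mul1,r2:Mul2,r3:4,r4:6
c5: issue SUB r3<-Add1 | r0:2,r1:Mul1,r2:Mul2,r3:Add1,r4:6
c6: CDB Add2=2; issue SUB r0<-Add2 | r0:Add2,r1:Mul1,r2:Mul2,r3:Add1,r4:6
c7: CDB Mul1=8; issue ADD r2<-Add3 | r0:Add2,r1:8,r2:Add3,r3:Add1,r4:6
c8: CDB Add2=4 | r0:4,r1:8,r2:Add3,r3:Add1,r4:6

STATUS = TAG Add3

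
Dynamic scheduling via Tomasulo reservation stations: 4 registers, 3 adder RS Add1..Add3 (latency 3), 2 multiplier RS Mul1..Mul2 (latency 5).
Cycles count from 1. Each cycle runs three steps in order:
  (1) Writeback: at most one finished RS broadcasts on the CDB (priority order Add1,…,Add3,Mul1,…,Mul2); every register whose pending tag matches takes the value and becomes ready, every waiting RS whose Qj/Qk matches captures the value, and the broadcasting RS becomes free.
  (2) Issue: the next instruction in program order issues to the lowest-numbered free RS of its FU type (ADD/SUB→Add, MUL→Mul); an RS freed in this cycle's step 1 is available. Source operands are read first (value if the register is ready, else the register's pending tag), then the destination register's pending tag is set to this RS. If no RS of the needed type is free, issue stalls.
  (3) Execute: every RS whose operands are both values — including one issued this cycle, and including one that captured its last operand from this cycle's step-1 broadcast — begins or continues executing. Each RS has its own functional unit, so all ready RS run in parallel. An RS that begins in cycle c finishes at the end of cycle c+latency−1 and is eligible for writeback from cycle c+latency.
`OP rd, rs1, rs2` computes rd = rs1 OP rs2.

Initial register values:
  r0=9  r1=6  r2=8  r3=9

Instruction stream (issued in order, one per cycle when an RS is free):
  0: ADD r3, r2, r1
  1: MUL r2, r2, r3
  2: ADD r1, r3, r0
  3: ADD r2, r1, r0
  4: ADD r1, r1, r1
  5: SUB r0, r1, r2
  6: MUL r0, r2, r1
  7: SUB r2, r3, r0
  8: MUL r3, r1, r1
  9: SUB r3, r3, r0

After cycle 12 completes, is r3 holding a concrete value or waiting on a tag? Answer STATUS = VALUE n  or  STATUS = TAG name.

STATUS = TAG Add3

c1: issue ADD r3<-Add1 | r0:9,r1:6,r2:8,r3:Add1
c2: issue MUL r2<-Mul1 | r0:9,r1:6,r2:Mul1,r3:Add1
c3: issue ADD r1<-Add2 | r0:9,r1:Add2,r2:Mul1,r3:Add1
c4: CDB Add1=14; issue ADD r2<-Add1 | r0:9,r1:Add2,r2:Add1,r3:14
c5: issue ADD r1<-Add3 | r0:9,r1:Add3,r2:Add1,r3:14
c6: stall | r0:9,r1:Add3,r2:Add1,r3:14
c7: CDB Add2=23; issue SUB r0<-Add2 | r0:Add2,r1:Add3,r2:Add1,r3:14
c8: issue MUL r0<-Mul2 | r0:Mul2,r1:Add3,r2:Add1,r3:14
c9: CDB Mul1=112; stall | r0:Mul2,r1:Add3,r2:Add1,r3:14
c10: CDB Add1=32; issue SUB r2<-Add1 | r0:Mul2,r1:Add3,r2:Add1,r3:14
c11: CDB Add3=46; issue MUL r3<-Mul1 | r0:Mul2,r1:46,r2:Add1,r3:Mul1
c12: issue SUB r3<-Add3 | r0:Mul2,r1:46,r2:Add1,r3:Add3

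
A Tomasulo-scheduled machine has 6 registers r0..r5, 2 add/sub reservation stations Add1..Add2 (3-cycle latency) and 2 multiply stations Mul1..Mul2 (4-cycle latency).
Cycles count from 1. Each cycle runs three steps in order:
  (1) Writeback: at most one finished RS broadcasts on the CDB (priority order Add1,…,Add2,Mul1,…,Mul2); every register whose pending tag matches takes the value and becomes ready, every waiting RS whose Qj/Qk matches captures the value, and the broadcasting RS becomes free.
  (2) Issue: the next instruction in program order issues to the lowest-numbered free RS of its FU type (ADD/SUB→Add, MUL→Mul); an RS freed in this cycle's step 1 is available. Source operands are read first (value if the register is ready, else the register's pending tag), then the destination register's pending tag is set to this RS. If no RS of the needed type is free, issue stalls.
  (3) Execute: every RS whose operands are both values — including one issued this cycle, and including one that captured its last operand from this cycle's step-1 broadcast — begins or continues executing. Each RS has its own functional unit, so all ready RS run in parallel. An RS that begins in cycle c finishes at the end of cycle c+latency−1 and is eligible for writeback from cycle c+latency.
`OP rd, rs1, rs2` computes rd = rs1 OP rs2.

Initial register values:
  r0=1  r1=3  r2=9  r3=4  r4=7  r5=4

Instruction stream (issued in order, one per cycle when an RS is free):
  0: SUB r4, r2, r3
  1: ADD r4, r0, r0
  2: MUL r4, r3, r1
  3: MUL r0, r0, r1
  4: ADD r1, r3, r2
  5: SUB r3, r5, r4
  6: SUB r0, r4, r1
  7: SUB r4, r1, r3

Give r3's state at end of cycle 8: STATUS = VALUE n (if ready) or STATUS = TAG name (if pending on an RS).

  c1: issue SUB r4<-Add1  regs: r0:1,r1:3,r2:9,r3:4,r4:Add1,r5:4
  c2: issue ADD r4<-Add2  regs: r0:1,r1:3,r2:9,r3:4,r4:Add2,r5:4
  c3: issue MUL r4<-Mul1  regs: r0:1,r1:3,r2:9,r3:4,r4:Mul1,r5:4
  c4: CDB Add1=5; issue MUL r0<-Mul2  regs: r0:Mul2,r1:3,r2:9,r3:4,r4:Mul1,r5:4
  c5: CDB Add2=2; issue ADD r1<-Add1  regs: r0:Mul2,r1:Add1,r2:9,r3:4,r4:Mul1,r5:4
  c6: issue SUB r3<-Add2  regs: r0:Mul2,r1:Add1,r2:9,r3:Add2,r4:Mul1,r5:4
  c7: CDB Mul1=12; stall  regs: r0:Mul2,r1:Add1,r2:9,r3:Add2,r4:12,r5:4
  c8: CDB Add1=13; issue SUB r0<-Add1  regs: r0:Add1,r1:13,r2:9,r3:Add2,r4:12,r5:4

STATUS = TAG Add2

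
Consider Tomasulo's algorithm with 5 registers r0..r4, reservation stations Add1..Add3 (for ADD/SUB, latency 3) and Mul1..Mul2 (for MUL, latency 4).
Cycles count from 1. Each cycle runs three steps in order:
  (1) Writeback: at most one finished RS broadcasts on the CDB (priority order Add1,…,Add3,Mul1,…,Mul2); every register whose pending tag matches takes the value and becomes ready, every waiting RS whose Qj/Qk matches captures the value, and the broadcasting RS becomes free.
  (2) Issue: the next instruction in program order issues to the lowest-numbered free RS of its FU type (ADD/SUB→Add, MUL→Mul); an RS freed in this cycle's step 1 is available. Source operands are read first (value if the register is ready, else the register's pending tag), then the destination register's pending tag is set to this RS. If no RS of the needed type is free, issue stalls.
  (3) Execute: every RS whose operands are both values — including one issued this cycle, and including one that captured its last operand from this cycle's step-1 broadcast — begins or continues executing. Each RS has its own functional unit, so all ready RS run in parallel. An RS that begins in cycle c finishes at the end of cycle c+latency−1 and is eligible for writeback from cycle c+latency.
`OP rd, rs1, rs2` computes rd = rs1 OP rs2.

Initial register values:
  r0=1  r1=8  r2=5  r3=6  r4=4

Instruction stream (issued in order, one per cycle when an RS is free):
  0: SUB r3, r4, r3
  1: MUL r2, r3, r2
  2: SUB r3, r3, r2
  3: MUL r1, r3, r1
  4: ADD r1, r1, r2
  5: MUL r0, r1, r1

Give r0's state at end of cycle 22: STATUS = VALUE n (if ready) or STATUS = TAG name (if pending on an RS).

STATUS = VALUE 2916

c1: issue SUB r3<-Add1 | r0:1,r1:8,r2:5,r3:Add1,r4:4
c2: issue MUL r2<-Mul1 | r0:1,r1:8,r2:Mul1,r3:Add1,r4:4
c3: issue SUB r3<-Add2 | r0:1,r1:8,r2:Mul1,r3:Add2,r4:4
c4: CDB Add1=-2; issue MUL r1<-Mul2 | r0:1,r1:Mul2,r2:Mul1,r3:Add2,r4:4
c5: issue ADD r1<-Add1 | r0:1,r1:Add1,r2:Mul1,r3:Add2,r4:4
c6: stall | r0:1,r1:Add1,r2:Mul1,r3:Add2,r4:4
c7: stall | r0:1,r1:Add1,r2:Mul1,r3:Add2,r4:4
c8: CDB Mul1=-10; issue MUL r0<-Mul1 | r0:Mul1,r1:Add1,r2:-10,r3:Add2,r4:4
c9: - | r0:Mul1,r1:Add1,r2:-10,r3:Add2,r4:4
c10: - | r0:Mul1,r1:Add1,r2:-10,r3:Add2,r4:4
c11: CDB Add2=8 | r0:Mul1,r1:Add1,r2:-10,r3:8,r4:4
c12: - | r0:Mul1,r1:Add1,r2:-10,r3:8,r4:4
c13: - | r0:Mul1,r1:Add1,r2:-10,r3:8,r4:4
c14: - | r0:Mul1,r1:Add1,r2:-10,r3:8,r4:4
c15: CDB Mul2=64 | r0:Mul1,r1:Add1,r2:-10,r3:8,r4:4
c16: - | r0:Mul1,r1:Add1,r2:-10,r3:8,r4:4
c17: - | r0:Mul1,r1:Add1,r2:-10,r3:8,r4:4
c18: CDB Add1=54 | r0:Mul1,r1:54,r2:-10,r3:8,r4:4
c19: - | r0:Mul1,r1:54,r2:-10,r3:8,r4:4
c20: - | r0:Mul1,r1:54,r2:-10,r3:8,r4:4
c21: - | r0:Mul1,r1:54,r2:-10,r3:8,r4:4
c22: CDB Mul1=2916 | r0:2916,r1:54,r2:-10,r3:8,r4:4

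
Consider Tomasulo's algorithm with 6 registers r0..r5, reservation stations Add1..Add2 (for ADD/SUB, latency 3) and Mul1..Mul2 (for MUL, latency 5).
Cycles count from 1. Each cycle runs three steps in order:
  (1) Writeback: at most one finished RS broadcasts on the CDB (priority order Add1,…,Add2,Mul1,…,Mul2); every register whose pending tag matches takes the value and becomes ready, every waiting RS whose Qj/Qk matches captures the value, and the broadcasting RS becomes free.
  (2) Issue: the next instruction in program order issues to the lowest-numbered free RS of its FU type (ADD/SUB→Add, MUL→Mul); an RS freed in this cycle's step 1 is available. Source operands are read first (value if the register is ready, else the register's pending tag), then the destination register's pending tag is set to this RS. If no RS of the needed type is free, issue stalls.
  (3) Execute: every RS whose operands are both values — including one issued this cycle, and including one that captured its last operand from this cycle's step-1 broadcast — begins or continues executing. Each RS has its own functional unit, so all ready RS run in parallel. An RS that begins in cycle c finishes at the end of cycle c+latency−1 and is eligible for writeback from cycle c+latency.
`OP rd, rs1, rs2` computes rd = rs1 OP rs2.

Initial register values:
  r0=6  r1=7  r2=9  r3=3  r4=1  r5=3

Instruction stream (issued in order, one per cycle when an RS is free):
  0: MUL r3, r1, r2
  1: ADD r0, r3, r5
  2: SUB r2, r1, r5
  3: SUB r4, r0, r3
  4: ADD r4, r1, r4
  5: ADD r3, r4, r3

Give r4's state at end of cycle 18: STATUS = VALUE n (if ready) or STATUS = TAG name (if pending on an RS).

STATUS = VALUE 10

c1: issue MUL r3<-Mul1 | r0:6,r1:7,r2:9,r3:Mul1,r4:1,r5:3
c2: issue ADD r0<-Add1 | r0:Add1,r1:7,r2:9,r3:Mul1,r4:1,r5:3
c3: issue SUB r2<-Add2 | r0:Add1,r1:7,r2:Add2,r3:Mul1,r4:1,r5:3
c4: stall | r0:Add1,r1:7,r2:Add2,r3:Mul1,r4:1,r5:3
c5: stall | r0:Add1,r1:7,r2:Add2,r3:Mul1,r4:1,r5:3
c6: CDB Add2=4; issue SUB r4<-Add2 | r0:Add1,r1:7,r2:4,r3:Mul1,r4:Add2,r5:3
c7: CDB Mul1=63; stall | r0:Add1,r1:7,r2:4,r3:63,r4:Add2,r5:3
c8: stall | r0:Add1,r1:7,r2:4,r3:63,r4:Add2,r5:3
c9: stall | r0:Add1,r1:7,r2:4,r3:63,r4:Add2,r5:3
c10: CDB Add1=66; issue ADD r4<-Add1 | r0:66,r1:7,r2:4,r3:63,r4:Add1,r5:3
c11: stall | r0:66,r1:7,r2:4,r3:63,r4:Add1,r5:3
c12: stall | r0:66,r1:7,r2:4,r3:63,r4:Add1,r5:3
c13: CDB Add2=3; issue ADD r3<-Add2 | r0:66,r1:7,r2:4,r3:Add2,r4:Add1,r5:3
c14: - | r0:66,r1:7,r2:4,r3:Add2,r4:Add1,r5:3
c15: - | r0:66,r1:7,r2:4,r3:Add2,r4:Add1,r5:3
c16: CDB Add1=10 | r0:66,r1:7,r2:4,r3:Add2,r4:10,r5:3
c17: - | r0:66,r1:7,r2:4,r3:Add2,r4:10,r5:3
c18: - | r0:66,r1:7,r2:4,r3:Add2,r4:10,r5:3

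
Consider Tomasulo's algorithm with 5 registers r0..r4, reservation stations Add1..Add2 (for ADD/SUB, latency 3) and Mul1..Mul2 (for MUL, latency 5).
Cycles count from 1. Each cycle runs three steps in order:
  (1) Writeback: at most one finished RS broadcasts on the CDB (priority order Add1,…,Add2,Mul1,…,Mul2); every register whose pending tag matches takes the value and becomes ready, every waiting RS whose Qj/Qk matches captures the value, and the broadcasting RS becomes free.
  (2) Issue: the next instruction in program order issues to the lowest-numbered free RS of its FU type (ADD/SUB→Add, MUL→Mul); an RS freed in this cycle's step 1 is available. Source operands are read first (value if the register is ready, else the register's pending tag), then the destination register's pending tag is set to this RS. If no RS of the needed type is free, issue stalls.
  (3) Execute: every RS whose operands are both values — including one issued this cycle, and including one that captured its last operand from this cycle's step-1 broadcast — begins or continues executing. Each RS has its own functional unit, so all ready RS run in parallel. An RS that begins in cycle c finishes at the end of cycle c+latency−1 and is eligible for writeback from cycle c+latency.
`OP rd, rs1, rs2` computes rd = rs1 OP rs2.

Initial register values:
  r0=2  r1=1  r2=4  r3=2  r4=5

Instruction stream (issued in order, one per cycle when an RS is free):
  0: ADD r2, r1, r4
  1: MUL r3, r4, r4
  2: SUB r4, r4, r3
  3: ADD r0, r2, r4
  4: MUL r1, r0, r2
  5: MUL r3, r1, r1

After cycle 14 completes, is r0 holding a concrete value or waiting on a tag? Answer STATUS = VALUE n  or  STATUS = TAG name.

STATUS = VALUE -14

c1: issue ADD r2<-Add1 | r0:2,r1:1,r2:Add1,r3:2,r4:5
c2: issue MUL r3<-Mul1 | r0:2,r1:1,r2:Add1,r3:Mul1,r4:5
c3: issue SUB r4<-Add2 | r0:2,r1:1,r2:Add1,r3:Mul1,r4:Add2
c4: CDB Add1=6; issue ADD r0<-Add1 | r0:Add1,r1:1,r2:6,r3:Mul1,r4:Add2
c5: issue MUL r1<-Mul2 | r0:Add1,r1:Mul2,r2:6,r3:Mul1,r4:Add2
c6: stall | r0:Add1,r1:Mul2,r2:6,r3:Mul1,r4:Add2
c7: CDB Mul1=25; issue MUL r3<-Mul1 | r0:Add1,r1:Mul2,r2:6,r3:Mul1,r4:Add2
c8: - | r0:Add1,r1:Mul2,r2:6,r3:Mul1,r4:Add2
c9: - | r0:Add1,r1:Mul2,r2:6,r3:Mul1,r4:Add2
c10: CDB Add2=-20 | r0:Add1,r1:Mul2,r2:6,r3:Mul1,r4:-20
c11: - | r0:Add1,r1:Mul2,r2:6,r3:Mul1,r4:-20
c12: - | r0:Add1,r1:Mul2,r2:6,r3:Mul1,r4:-20
c13: CDB Add1=-14 | r0:-14,r1:Mul2,r2:6,r3:Mul1,r4:-20
c14: - | r0:-14,r1:Mul2,r2:6,r3:Mul1,r4:-20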